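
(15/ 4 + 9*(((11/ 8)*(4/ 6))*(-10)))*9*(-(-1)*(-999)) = 2832165/ 4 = 708041.25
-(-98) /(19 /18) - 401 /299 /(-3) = 1589927 /17043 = 93.29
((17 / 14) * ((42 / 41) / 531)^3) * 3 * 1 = 3332 / 127394334531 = 0.00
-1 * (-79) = 79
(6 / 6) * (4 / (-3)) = -4 / 3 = -1.33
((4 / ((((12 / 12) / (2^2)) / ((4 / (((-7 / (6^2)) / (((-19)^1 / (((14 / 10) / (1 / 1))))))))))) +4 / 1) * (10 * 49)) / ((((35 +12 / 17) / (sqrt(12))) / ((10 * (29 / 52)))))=415401800 * sqrt(3) / 607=1185332.82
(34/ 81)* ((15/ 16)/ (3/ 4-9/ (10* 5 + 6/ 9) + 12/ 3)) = 323/ 3753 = 0.09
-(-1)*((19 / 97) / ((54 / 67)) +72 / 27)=15241 / 5238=2.91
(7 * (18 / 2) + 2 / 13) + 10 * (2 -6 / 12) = 1016 / 13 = 78.15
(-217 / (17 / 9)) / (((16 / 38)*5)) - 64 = -80627 / 680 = -118.57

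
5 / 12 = 0.42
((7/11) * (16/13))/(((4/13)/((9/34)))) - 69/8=-11895/1496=-7.95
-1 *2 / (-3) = 2 / 3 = 0.67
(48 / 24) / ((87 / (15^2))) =150 / 29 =5.17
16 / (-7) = -16 / 7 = -2.29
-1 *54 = -54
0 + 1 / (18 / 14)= 7 / 9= 0.78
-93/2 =-46.50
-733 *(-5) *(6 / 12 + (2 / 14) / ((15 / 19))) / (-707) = -104819 / 29694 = -3.53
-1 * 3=-3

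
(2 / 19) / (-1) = -0.11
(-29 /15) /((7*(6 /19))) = -551 /630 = -0.87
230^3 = 12167000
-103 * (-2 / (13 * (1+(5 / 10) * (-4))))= -206 / 13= -15.85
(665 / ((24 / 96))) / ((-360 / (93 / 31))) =-133 / 6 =-22.17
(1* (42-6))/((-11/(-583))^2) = 101124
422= 422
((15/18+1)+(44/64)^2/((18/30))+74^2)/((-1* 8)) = -1402527/2048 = -684.83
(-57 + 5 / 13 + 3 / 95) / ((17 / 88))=-6149528 / 20995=-292.90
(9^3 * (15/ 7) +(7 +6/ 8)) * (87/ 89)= 3824259/ 2492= 1534.61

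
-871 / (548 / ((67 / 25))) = -4.26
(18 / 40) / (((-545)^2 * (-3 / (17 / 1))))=-51 / 5940500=-0.00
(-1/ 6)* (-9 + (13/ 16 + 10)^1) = -29/ 96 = -0.30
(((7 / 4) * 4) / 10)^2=49 / 100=0.49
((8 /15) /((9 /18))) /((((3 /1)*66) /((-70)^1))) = -112 /297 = -0.38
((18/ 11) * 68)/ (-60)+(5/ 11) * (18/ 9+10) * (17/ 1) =4998/ 55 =90.87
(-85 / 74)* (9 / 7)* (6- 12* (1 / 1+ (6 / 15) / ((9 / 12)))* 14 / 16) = 15453 / 1036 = 14.92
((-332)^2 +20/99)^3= 1299380885971065705536/970299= 1339155132563329.14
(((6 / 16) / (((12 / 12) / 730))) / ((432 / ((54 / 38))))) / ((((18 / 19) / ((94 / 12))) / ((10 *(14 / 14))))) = 74.46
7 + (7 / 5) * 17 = 154 / 5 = 30.80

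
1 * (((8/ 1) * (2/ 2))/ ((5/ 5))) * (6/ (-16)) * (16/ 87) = -0.55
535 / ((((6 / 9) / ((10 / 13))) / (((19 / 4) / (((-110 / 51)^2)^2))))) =41260960899 / 304532800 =135.49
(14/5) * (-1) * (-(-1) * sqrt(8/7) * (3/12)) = -sqrt(14)/5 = -0.75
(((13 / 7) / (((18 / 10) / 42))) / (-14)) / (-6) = 65 / 126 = 0.52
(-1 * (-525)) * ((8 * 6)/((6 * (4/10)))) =10500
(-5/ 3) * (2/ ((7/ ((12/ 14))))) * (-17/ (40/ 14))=17/ 7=2.43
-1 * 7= -7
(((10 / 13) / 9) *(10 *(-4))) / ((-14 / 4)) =800 / 819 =0.98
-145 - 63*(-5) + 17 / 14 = 2397 / 14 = 171.21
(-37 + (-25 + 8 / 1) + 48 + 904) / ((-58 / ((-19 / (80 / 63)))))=537453 / 2320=231.66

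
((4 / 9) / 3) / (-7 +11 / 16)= -64 / 2727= -0.02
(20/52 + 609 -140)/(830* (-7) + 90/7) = -0.08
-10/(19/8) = -80/19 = -4.21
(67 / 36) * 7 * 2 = 469 / 18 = 26.06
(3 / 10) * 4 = 6 / 5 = 1.20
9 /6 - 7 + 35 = 59 /2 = 29.50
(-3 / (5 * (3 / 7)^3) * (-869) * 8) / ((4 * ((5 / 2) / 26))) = 30998968 / 225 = 137773.19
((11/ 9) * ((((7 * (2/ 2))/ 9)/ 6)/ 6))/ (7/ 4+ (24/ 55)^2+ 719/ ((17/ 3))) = 565675/ 2759665221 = 0.00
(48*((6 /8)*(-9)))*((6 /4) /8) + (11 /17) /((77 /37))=-28769 /476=-60.44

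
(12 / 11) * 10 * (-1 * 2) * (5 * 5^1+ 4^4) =-67440 / 11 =-6130.91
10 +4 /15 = 154 /15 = 10.27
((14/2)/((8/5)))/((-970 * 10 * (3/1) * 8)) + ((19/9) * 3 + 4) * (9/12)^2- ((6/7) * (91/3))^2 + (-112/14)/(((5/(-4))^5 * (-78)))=-2028357218747/3026400000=-670.22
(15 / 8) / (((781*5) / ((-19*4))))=-57 / 1562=-0.04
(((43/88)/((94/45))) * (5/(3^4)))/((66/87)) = 31175/1637856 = 0.02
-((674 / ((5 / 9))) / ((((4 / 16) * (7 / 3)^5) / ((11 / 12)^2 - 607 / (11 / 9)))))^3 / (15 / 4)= 88667013754450565280096245684397 / 7898755462167666250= 11225441043102.95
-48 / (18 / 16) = -128 / 3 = -42.67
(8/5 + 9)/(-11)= -53/55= -0.96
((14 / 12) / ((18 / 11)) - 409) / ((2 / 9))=-44095 / 24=-1837.29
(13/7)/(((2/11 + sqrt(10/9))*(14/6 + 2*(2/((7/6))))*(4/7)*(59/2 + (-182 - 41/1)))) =273/555302 - 91*sqrt(10)/100964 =-0.00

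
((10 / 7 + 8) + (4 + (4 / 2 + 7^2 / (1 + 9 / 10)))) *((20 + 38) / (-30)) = -158978 / 1995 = -79.69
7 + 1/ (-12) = 83/ 12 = 6.92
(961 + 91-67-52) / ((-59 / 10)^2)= 93300 / 3481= 26.80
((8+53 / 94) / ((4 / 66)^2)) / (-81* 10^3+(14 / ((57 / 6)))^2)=-316468845 / 10994321216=-0.03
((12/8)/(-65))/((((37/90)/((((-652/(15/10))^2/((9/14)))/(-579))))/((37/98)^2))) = 31457696/7745283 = 4.06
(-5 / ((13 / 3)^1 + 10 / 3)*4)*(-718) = 43080 / 23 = 1873.04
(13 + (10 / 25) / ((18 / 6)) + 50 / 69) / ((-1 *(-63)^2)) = -683 / 195615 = -0.00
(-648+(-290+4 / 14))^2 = 43086096 / 49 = 879308.08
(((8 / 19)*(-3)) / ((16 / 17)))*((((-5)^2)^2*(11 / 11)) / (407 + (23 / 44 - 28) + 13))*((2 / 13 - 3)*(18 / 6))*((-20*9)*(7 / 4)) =-5747.67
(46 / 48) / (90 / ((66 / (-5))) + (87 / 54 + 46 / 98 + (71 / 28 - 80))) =-37191 / 3190094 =-0.01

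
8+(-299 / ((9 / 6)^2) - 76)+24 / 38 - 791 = -991.26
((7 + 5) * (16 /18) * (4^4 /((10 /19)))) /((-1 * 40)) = -9728 /75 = -129.71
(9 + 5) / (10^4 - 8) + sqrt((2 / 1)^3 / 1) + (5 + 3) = 2 * sqrt(2) + 39975 / 4996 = 10.83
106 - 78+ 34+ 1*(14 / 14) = 63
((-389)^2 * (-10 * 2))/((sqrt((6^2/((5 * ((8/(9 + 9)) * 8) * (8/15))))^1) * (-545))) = 4842272 * sqrt(3)/2943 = 2849.83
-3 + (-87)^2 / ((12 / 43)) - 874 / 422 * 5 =22879907 / 844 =27108.89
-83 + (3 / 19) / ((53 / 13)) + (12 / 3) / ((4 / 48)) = -35206 / 1007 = -34.96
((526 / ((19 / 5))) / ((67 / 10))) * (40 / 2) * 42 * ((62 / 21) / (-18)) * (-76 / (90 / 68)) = 887046400 / 5427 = 163450.60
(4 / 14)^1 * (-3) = -6 / 7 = -0.86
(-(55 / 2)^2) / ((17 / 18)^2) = -245025 / 289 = -847.84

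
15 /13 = 1.15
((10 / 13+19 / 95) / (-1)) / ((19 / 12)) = -756 / 1235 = -0.61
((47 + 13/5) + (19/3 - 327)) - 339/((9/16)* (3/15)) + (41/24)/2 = -788051/240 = -3283.55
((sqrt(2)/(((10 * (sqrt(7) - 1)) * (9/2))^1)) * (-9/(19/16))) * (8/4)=-16 * sqrt(14)/285 - 16 * sqrt(2)/285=-0.29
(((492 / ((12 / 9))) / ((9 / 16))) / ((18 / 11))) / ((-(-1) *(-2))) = -200.44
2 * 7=14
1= 1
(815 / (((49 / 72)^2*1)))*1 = 4224960 / 2401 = 1759.67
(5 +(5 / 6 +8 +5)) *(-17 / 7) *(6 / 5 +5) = -59551 / 210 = -283.58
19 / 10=1.90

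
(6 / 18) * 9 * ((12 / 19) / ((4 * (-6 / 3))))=-9 / 38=-0.24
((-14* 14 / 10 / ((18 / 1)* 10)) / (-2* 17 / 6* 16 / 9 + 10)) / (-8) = -147 / 800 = -0.18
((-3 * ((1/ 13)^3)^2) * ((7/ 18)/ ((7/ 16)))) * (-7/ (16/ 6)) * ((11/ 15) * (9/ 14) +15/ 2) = 279/ 24134045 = 0.00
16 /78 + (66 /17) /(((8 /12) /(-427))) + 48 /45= -8239019 /3315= -2485.38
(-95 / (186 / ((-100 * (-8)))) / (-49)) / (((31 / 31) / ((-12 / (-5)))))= 30400 / 1519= 20.01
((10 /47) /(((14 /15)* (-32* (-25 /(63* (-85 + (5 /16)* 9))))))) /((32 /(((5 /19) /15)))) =-11835 /14630912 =-0.00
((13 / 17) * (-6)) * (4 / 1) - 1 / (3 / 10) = -1106 / 51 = -21.69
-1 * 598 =-598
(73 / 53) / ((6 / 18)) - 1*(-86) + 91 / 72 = 348767 / 3816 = 91.40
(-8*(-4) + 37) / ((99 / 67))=1541 / 33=46.70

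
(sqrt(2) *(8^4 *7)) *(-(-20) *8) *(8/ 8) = 4587520 *sqrt(2) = 6487733.00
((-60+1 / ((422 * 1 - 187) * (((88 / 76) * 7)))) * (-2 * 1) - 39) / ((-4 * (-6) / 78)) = 4763447 / 18095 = 263.25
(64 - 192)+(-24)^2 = 448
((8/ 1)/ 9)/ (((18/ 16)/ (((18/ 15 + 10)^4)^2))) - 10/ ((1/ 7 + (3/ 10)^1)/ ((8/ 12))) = 191887131397222744/ 980859375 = 195631643.32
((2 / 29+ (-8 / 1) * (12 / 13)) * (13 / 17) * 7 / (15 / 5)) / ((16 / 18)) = -28959 / 1972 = -14.69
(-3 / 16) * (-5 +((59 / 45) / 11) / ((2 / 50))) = 25 / 66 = 0.38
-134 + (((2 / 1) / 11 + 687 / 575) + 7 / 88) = -6706719 / 50600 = -132.54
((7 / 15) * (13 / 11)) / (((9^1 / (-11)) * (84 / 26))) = -169 / 810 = -0.21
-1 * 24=-24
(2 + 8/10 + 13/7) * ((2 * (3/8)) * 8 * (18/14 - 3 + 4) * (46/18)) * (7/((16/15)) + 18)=4009.13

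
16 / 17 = 0.94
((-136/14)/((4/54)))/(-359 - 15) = 0.35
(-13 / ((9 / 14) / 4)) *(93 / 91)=-248 / 3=-82.67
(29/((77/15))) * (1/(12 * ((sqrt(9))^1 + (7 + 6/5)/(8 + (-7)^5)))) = 12179275/77598752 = 0.16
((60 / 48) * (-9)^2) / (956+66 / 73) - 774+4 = -215120755 / 279416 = -769.89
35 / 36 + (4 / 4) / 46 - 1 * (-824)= 683095 / 828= 824.99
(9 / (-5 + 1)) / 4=-9 / 16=-0.56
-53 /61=-0.87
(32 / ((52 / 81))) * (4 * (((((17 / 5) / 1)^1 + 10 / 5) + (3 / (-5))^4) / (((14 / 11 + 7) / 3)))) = 295612416 / 739375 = 399.81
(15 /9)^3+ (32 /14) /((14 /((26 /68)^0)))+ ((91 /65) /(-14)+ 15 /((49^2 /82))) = 3374363 /648270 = 5.21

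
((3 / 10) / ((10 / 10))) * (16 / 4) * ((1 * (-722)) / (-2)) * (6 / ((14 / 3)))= 19494 / 35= 556.97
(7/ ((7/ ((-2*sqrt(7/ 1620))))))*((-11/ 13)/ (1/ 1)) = 0.11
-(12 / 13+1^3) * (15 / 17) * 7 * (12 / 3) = -47.51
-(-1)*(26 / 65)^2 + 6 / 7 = 178 / 175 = 1.02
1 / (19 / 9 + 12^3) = 9 / 15571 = 0.00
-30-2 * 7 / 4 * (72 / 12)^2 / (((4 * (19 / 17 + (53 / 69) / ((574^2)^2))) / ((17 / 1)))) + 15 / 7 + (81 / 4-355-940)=-7099901295079813613 / 3984816184441036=-1781.74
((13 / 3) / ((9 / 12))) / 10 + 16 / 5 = 34 / 9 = 3.78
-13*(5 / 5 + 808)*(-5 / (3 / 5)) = 262925 / 3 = 87641.67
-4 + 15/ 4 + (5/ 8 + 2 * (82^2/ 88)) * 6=20249/ 22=920.41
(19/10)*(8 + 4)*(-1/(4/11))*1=-627/10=-62.70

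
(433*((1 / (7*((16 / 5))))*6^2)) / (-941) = -19485 / 26348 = -0.74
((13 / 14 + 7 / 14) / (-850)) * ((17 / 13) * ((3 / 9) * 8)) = -0.01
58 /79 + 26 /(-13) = -100 /79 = -1.27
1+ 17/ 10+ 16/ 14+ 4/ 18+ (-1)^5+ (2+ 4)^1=5711/ 630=9.07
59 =59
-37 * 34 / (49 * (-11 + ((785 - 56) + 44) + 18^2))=-0.02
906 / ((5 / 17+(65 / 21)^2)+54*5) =3.24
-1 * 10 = -10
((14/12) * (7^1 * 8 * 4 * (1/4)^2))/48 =49/144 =0.34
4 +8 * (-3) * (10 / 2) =-116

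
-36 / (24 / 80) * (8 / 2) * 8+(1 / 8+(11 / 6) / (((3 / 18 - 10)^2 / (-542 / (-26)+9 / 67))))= -93128854097 / 24255608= -3839.48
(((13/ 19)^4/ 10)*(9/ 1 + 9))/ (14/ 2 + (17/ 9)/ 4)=9253764/ 175281745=0.05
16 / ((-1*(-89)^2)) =-16 / 7921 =-0.00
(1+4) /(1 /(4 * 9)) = 180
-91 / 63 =-13 / 9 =-1.44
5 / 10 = 1 / 2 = 0.50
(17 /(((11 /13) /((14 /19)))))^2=9572836 /43681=219.15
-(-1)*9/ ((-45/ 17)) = -17/ 5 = -3.40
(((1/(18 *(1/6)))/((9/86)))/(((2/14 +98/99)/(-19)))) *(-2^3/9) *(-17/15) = -17111248/317925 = -53.82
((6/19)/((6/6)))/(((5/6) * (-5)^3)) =-36/11875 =-0.00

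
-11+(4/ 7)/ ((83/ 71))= -6107/ 581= -10.51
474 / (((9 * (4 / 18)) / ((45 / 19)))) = 10665 / 19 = 561.32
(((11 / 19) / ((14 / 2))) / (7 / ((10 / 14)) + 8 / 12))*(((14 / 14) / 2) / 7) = 165 / 292334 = 0.00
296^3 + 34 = 25934370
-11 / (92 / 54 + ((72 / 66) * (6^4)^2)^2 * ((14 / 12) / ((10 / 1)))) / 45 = -3993 / 6398277270138038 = -0.00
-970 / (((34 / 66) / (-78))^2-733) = 6426711720 / 4856473619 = 1.32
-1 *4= -4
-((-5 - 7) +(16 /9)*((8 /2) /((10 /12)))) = 52 /15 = 3.47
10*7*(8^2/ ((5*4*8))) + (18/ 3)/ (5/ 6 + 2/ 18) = 584/ 17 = 34.35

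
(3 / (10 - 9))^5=243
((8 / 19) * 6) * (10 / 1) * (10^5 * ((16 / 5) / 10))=808421.05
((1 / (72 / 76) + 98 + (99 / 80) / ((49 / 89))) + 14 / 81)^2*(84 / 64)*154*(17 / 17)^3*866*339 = 558764395413750106339 / 914457600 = 611033683151.36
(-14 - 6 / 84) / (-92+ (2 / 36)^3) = 574452 / 3755801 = 0.15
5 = 5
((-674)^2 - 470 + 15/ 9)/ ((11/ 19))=783849.61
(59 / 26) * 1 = 59 / 26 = 2.27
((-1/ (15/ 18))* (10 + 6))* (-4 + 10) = -115.20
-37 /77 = -0.48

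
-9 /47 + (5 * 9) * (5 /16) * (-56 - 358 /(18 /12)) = -779061 /188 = -4143.94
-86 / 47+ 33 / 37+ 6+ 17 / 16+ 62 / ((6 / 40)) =419.46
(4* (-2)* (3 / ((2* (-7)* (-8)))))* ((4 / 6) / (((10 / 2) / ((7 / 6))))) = -1 / 30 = -0.03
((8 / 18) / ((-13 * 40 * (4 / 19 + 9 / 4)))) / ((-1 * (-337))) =-38 / 36866115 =-0.00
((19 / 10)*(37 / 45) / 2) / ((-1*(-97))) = 703 / 87300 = 0.01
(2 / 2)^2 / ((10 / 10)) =1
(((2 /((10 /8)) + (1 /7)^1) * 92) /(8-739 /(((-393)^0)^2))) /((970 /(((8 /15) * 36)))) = -269376 /62043625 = -0.00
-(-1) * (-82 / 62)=-41 / 31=-1.32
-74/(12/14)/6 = -259/18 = -14.39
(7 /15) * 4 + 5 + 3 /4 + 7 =14.62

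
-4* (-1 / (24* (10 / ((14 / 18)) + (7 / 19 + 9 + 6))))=133 / 22524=0.01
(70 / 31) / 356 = 35 / 5518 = 0.01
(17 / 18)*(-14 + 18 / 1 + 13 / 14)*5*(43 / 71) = 84065 / 5964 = 14.10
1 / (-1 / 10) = -10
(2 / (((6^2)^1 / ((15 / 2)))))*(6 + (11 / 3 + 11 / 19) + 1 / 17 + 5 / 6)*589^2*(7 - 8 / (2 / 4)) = -1970602575 / 136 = -14489724.82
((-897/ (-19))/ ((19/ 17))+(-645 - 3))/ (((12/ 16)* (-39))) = 20.71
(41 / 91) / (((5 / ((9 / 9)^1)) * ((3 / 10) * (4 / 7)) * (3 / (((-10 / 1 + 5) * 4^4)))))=-26240 / 117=-224.27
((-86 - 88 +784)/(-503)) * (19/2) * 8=-46360/503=-92.17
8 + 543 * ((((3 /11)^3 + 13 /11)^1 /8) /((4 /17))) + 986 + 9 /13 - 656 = 11860543 /17303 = 685.46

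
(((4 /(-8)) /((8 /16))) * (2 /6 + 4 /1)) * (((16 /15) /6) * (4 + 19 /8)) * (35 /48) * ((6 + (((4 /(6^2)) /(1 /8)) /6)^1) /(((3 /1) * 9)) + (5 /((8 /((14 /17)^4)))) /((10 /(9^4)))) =-1046297348005 /1547241264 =-676.23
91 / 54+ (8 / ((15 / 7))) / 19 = 9653 / 5130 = 1.88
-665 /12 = -55.42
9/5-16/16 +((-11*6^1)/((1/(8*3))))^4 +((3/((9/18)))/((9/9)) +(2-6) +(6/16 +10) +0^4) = 251814480445967/40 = 6295362011149.18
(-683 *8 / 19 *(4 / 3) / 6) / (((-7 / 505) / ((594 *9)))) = 3278072160 / 133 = 24647159.10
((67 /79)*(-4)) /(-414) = 134 /16353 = 0.01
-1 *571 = -571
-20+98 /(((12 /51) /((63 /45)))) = 5631 /10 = 563.10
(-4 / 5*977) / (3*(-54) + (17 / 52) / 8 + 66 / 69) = 37391744 / 7702365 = 4.85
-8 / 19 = -0.42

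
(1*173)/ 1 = 173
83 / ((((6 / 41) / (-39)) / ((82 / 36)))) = -1813799 / 36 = -50383.31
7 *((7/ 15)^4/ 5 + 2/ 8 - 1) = -5248397/ 1012500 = -5.18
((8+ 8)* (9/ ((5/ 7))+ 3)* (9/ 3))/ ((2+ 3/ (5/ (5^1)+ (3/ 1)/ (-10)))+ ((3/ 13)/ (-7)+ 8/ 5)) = 37856/ 397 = 95.36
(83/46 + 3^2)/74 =497/3404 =0.15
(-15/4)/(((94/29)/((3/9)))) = -0.39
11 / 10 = 1.10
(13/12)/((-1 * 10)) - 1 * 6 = -733/120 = -6.11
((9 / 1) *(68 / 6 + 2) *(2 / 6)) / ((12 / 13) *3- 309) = -520 / 3981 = -0.13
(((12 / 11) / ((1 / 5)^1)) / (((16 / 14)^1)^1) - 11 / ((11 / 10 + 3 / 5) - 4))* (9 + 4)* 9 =565695 / 506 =1117.97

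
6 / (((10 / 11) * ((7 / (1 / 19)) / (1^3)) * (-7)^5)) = -33 / 11176655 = -0.00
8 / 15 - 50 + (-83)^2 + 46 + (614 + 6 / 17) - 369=1818376 / 255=7130.89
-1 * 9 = -9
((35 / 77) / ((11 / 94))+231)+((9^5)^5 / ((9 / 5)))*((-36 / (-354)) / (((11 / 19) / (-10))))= -5001355980919906368431057861 / 7139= -700568144126615263822812.40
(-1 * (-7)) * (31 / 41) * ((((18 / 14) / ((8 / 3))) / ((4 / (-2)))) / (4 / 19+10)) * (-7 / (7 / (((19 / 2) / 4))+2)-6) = 270351 / 291776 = 0.93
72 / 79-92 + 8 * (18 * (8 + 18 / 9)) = 1348.91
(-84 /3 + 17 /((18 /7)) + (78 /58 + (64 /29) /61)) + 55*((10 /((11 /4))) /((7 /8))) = 46487563 /222894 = 208.56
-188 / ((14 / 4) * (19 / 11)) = -4136 / 133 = -31.10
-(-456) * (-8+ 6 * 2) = 1824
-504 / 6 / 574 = -6 / 41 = -0.15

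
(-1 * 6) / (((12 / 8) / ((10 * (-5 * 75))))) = 15000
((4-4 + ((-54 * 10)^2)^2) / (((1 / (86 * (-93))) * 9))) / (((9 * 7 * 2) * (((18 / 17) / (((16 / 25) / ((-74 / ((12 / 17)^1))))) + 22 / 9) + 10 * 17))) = 604510594560000 / 1001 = 603906687872.13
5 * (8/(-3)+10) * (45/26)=825/13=63.46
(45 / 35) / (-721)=-9 / 5047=-0.00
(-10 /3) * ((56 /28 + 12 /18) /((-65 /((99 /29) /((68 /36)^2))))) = 14256 /108953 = 0.13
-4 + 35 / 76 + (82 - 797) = -54609 / 76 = -718.54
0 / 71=0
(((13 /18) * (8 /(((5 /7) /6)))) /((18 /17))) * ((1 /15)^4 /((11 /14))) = 86632 /75178125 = 0.00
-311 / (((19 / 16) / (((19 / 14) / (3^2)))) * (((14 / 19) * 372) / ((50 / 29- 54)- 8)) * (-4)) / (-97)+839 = 96797650624 / 115369569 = 839.02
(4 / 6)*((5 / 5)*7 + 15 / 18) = 47 / 9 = 5.22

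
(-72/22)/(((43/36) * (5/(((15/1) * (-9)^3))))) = 2834352/473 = 5992.29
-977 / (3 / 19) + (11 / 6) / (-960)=-35640971 / 5760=-6187.67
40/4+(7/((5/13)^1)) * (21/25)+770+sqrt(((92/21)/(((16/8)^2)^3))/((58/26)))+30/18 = sqrt(182091)/2436+298858/375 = 797.13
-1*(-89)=89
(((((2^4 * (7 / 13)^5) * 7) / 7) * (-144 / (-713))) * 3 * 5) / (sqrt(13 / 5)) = 580849920 * sqrt(65) / 3441514817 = 1.36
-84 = -84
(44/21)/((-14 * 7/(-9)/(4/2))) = 132/343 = 0.38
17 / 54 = 0.31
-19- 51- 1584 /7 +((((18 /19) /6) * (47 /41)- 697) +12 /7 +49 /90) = -990.85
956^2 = 913936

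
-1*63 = -63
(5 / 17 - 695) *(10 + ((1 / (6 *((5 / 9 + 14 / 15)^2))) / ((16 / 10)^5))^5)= -130127049311235107638635362505054817087238726575 / 18731243338584290181008458270943991461576704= -6947.06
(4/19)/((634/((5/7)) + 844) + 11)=20/165547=0.00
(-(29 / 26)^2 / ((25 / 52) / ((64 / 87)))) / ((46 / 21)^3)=-716184 / 3954275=-0.18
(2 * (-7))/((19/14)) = -196/19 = -10.32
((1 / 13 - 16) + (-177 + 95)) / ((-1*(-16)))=-1273 / 208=-6.12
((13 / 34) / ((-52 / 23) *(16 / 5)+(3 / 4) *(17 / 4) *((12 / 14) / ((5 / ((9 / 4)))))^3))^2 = 673148047936000000 / 228976083215970755809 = 0.00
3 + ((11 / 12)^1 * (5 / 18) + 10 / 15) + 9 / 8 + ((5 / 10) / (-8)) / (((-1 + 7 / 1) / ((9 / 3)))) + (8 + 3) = 13837 / 864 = 16.02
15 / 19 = 0.79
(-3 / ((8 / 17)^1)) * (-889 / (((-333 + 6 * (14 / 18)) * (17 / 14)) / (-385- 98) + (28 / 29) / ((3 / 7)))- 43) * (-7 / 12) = -71502877523 / 57950624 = -1233.86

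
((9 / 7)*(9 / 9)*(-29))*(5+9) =-522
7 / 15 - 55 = -818 / 15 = -54.53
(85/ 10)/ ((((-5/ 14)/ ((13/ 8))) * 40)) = -1547/ 1600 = -0.97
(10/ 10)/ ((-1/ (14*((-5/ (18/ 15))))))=175/ 3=58.33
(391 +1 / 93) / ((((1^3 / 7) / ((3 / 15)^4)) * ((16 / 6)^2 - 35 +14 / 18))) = -190911 / 1181875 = -0.16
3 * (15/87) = 15/29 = 0.52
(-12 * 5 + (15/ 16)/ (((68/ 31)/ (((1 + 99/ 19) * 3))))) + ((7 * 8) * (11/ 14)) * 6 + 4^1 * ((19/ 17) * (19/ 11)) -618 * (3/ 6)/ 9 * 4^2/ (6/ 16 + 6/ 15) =-5171952257/ 10573728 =-489.13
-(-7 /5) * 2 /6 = 7 /15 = 0.47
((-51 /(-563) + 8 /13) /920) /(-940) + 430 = 2721672610833 /6329471200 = 430.00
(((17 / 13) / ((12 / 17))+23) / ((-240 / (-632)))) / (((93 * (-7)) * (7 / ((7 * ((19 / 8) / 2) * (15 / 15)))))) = -5819377 / 48746880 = -0.12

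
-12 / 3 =-4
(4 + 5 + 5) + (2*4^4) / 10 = 326 / 5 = 65.20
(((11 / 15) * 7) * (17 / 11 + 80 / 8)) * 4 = 3556 / 15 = 237.07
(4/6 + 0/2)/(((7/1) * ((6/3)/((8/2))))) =4/21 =0.19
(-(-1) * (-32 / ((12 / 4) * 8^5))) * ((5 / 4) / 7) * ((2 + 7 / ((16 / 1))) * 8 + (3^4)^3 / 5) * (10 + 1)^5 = -57069871309 / 57344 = -995219.58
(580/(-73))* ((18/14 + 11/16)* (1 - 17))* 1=128180/511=250.84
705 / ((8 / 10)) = 3525 / 4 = 881.25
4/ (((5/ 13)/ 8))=83.20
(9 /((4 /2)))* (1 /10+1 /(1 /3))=279 /20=13.95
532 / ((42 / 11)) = 139.33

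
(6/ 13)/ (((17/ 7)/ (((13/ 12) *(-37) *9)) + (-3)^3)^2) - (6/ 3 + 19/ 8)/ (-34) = 2617407635339/ 20241454470800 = 0.13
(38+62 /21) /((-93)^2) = 860 /181629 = 0.00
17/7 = 2.43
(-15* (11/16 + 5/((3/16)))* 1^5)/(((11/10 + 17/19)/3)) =-1871025/3032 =-617.09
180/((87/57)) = 117.93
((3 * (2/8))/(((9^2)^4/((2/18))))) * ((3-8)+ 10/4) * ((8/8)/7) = -5/7231849128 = -0.00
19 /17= 1.12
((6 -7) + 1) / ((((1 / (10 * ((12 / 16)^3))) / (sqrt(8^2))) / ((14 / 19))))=0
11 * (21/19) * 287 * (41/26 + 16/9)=17347715/1482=11705.61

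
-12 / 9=-4 / 3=-1.33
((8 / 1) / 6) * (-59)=-236 / 3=-78.67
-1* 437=-437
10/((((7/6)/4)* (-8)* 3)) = -10/7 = -1.43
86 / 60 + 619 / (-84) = -831 / 140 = -5.94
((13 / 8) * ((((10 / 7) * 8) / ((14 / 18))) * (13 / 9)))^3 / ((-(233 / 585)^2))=-1651854710025000 / 6387046561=-258625.75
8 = 8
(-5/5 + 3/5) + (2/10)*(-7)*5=-7.40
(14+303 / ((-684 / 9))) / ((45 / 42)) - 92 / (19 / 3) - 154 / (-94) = -94901 / 26790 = -3.54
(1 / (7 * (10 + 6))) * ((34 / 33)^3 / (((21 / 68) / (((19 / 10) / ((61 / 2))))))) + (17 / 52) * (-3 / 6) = -27060926723 / 167568481080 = -0.16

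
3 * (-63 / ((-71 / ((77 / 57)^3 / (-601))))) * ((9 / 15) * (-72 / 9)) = 76697544 / 1463401945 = 0.05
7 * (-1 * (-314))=2198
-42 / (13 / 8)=-336 / 13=-25.85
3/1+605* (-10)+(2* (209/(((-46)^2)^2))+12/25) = -338412835439/55968200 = -6046.52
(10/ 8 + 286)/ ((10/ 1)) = 1149/ 40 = 28.72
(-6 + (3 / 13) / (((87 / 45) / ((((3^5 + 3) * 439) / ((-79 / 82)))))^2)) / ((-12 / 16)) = -70578019198394776 / 68232853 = -1034370044.56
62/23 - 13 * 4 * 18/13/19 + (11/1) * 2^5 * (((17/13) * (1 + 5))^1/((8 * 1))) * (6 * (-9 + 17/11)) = -87727846/5681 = -15442.32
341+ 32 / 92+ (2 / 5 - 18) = 37231 / 115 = 323.75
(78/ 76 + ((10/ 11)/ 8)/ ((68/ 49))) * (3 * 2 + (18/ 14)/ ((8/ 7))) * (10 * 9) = 8504865/ 11968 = 710.63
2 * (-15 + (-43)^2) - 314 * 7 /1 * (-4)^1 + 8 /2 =12464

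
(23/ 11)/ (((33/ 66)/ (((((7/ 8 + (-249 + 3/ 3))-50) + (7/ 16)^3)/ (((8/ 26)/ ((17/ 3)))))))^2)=1662898859660529023/ 6643777536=250294181.38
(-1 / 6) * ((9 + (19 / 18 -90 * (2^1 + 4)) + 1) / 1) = 9521 / 108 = 88.16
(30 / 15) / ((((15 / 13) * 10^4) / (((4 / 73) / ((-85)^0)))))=13 / 1368750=0.00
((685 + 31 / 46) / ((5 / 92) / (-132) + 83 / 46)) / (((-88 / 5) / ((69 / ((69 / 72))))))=-34064280 / 21907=-1554.95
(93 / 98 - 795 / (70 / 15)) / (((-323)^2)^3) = -8301 / 55643086741361161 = -0.00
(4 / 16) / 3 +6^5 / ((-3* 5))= -31099 / 60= -518.32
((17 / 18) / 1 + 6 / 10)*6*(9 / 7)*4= 1668 / 35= 47.66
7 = 7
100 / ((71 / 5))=500 / 71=7.04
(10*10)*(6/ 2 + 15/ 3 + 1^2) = 900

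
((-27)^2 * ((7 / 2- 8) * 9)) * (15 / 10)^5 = -224201.67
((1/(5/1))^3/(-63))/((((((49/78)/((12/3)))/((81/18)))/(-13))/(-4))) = -8112/42875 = -0.19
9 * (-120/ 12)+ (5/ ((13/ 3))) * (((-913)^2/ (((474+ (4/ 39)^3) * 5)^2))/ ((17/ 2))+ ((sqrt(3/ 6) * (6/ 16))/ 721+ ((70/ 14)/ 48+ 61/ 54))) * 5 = -40052491673160158687/ 483835493818774800+ 225 * sqrt(2)/ 149968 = -82.78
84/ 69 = 28/ 23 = 1.22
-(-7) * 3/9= 7/3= 2.33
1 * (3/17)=3/17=0.18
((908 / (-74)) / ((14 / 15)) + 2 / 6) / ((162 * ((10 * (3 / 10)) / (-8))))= 39824 / 188811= 0.21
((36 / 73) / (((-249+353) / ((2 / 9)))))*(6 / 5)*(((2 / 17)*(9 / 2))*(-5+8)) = 162 / 80665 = 0.00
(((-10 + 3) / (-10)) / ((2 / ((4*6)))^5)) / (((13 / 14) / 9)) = 109734912 / 65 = 1688229.42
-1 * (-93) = 93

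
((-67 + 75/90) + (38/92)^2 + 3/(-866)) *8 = -362823682/687171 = -528.00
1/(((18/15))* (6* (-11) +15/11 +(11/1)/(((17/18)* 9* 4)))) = -935/72159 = -0.01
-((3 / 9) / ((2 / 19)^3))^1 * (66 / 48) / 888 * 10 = -377245 / 85248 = -4.43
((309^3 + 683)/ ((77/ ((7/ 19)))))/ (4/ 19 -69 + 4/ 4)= -3688039/ 1771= -2082.46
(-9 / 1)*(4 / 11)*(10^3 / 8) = -4500 / 11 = -409.09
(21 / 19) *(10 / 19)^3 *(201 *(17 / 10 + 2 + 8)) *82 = 4049627400 / 130321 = 31074.25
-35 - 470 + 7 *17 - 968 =-1354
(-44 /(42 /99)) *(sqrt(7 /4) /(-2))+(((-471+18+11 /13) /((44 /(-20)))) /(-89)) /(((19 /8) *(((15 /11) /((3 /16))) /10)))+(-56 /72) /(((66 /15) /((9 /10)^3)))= -141780361 /96725200+363 *sqrt(7) /14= 67.13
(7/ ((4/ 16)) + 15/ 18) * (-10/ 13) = -865/ 39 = -22.18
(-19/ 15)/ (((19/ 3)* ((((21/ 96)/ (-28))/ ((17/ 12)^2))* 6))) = 1156/ 135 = 8.56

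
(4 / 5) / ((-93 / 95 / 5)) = -380 / 93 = -4.09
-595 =-595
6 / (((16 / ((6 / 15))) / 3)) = 9 / 20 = 0.45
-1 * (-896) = 896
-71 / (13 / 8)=-43.69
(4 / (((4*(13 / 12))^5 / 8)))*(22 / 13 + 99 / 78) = 299376 / 4826809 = 0.06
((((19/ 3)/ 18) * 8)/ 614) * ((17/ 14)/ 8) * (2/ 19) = 17/ 232092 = 0.00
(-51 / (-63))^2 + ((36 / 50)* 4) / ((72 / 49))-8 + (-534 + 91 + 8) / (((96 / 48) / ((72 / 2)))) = -86385116 / 11025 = -7835.38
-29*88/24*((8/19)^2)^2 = -1306624/390963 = -3.34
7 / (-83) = -7 / 83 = -0.08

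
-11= -11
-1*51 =-51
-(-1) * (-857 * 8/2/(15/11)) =-37708/15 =-2513.87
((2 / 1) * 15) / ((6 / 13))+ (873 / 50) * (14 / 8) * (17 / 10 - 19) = -927203 / 2000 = -463.60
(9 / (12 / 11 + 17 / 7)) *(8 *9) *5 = 249480 / 271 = 920.59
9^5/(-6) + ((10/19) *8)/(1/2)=-373657/38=-9833.08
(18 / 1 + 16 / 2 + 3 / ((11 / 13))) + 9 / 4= 1399 / 44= 31.80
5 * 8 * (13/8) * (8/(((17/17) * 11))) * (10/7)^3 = 137.82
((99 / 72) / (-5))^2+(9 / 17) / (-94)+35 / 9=45549311 / 11505600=3.96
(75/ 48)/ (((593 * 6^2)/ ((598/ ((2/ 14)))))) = 52325/ 170784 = 0.31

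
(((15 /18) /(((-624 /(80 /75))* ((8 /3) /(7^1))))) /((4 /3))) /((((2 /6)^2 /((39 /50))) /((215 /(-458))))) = 2709 /293120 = 0.01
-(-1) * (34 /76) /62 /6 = 17 /14136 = 0.00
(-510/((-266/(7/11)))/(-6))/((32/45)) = -0.29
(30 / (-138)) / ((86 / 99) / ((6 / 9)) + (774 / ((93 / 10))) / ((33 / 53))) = -5115 / 3175679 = -0.00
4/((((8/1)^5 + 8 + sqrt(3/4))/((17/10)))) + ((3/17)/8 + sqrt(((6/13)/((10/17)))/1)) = -68 * sqrt(3)/21485323505 + 65062195411/2922003996680 + sqrt(3315)/65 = 0.91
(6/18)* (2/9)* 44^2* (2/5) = 7744/135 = 57.36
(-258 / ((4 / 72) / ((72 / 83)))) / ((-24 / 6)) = 83592 / 83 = 1007.13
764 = 764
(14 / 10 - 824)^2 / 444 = 1524.03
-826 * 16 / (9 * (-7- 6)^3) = 13216 / 19773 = 0.67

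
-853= -853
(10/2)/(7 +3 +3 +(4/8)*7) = 10/33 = 0.30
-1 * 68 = -68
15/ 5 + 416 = 419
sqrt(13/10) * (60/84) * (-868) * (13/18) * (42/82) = -2821 * sqrt(130)/123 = -261.50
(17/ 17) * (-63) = -63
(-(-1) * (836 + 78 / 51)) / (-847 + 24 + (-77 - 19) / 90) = -213570 / 210137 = -1.02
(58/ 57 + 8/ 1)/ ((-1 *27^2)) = -514/ 41553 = -0.01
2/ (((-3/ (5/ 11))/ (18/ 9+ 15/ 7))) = -290/ 231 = -1.26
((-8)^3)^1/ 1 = -512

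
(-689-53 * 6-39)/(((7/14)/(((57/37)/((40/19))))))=-566409/370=-1530.84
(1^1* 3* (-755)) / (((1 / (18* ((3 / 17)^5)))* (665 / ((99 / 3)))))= -65386926 / 188840981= -0.35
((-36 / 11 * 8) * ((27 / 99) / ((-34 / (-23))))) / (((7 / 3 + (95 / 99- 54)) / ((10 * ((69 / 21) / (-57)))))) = -0.05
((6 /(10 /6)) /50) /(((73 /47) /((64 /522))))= 1504 /264625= 0.01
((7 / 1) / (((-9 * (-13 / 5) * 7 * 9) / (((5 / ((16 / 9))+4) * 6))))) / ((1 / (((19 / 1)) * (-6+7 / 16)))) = -921595 / 44928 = -20.51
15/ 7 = 2.14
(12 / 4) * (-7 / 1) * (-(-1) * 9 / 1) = -189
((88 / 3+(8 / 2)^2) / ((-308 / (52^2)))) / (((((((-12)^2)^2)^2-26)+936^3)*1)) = -45968 / 144375869253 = -0.00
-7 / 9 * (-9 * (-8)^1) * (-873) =48888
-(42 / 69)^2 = -196 / 529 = -0.37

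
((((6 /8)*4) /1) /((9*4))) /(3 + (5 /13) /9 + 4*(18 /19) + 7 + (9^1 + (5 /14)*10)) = 5187 /1643468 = 0.00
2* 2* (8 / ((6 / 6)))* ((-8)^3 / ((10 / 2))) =-16384 / 5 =-3276.80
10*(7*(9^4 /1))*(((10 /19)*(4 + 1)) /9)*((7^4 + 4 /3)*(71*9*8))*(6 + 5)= 344677052412000 /19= 18140897495368.42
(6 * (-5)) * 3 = -90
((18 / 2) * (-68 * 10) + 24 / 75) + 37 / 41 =-6271747 / 1025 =-6118.78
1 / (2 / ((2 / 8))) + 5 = 41 / 8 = 5.12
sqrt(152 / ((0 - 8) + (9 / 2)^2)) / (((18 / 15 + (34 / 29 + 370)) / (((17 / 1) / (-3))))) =-4930 * sqrt(38) / 566937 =-0.05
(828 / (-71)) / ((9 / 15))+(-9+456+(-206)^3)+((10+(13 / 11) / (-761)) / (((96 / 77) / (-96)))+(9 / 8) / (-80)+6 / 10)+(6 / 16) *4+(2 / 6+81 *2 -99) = -181380104202001 / 20747904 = -8742092.90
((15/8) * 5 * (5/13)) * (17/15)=425/104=4.09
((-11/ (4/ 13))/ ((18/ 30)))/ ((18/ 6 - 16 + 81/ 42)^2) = -7007/ 14415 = -0.49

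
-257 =-257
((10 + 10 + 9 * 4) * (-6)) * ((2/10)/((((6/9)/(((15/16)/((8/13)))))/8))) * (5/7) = -1755/2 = -877.50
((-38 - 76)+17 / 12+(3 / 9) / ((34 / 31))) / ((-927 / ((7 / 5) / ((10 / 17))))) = 3563 / 12360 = 0.29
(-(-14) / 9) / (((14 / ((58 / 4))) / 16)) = 232 / 9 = 25.78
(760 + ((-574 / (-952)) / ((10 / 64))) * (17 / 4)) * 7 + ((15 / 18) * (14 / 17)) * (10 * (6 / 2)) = 463708 / 85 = 5455.39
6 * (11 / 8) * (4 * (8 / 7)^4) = 135168 / 2401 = 56.30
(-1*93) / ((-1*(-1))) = -93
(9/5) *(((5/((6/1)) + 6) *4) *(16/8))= 492/5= 98.40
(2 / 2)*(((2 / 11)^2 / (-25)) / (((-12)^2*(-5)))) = 1 / 544500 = 0.00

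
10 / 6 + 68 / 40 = 101 / 30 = 3.37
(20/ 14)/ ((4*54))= 5/ 756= 0.01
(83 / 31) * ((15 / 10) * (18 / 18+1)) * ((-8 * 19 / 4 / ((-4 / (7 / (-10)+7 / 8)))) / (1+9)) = 33117 / 24800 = 1.34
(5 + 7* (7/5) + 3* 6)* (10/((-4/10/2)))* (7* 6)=-68880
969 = 969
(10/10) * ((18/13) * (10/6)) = 30/13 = 2.31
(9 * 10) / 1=90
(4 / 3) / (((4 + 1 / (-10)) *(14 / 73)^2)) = 9.30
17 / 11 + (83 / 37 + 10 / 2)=3577 / 407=8.79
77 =77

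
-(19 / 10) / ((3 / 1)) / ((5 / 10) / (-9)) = 57 / 5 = 11.40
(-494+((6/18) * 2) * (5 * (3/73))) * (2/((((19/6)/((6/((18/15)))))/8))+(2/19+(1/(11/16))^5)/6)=-8725880538076/670133211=-13021.11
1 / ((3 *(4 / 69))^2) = 529 / 16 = 33.06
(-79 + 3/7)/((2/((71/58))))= -19525/406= -48.09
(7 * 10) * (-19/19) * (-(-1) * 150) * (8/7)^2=-96000/7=-13714.29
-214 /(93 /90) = -6420 /31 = -207.10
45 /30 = 1.50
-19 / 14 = -1.36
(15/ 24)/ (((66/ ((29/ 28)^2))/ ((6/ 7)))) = 4205/ 482944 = 0.01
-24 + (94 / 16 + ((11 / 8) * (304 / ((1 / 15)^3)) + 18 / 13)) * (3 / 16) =440116329 / 1664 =264492.99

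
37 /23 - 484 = -482.39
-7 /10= -0.70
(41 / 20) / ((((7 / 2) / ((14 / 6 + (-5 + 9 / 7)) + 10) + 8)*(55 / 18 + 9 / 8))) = 267156 / 4579715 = 0.06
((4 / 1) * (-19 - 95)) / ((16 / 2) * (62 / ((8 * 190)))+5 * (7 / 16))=-693120 / 3821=-181.40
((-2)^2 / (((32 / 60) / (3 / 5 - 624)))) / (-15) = 3117 / 10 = 311.70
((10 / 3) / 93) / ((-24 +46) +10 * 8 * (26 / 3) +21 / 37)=74 / 1478049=0.00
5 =5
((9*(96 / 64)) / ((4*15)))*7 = 63 / 40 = 1.58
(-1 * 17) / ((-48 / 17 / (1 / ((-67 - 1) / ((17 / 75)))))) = -289 / 14400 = -0.02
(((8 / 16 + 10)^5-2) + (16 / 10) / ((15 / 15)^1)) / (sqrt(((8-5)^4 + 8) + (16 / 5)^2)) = 20420441* sqrt(2481) / 79392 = 12811.55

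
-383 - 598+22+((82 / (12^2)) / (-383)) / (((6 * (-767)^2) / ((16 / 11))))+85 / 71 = -4550723092503067 / 4751210804769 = -957.80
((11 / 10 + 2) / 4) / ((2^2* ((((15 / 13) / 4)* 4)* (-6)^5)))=-403 / 18662400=-0.00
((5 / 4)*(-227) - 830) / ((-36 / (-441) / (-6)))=654885 / 8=81860.62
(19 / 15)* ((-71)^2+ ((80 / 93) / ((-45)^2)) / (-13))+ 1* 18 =47029912301 / 7344675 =6403.27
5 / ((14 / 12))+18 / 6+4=79 / 7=11.29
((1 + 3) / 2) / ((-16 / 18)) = -9 / 4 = -2.25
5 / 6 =0.83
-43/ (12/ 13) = -559/ 12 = -46.58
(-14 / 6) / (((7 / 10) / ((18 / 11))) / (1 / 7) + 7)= -60 / 257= -0.23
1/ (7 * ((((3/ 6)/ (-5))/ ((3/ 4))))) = -15/ 14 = -1.07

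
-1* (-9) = 9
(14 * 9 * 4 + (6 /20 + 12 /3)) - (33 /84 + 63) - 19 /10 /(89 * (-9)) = 49892153 /112140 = 444.91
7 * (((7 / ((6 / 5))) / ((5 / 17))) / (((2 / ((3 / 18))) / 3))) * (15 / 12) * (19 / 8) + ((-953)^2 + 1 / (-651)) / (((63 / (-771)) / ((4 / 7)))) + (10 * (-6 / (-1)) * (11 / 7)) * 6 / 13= -2022708035955967 / 318479616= -6351138.14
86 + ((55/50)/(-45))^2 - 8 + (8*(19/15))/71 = 1123505591/14377500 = 78.14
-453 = -453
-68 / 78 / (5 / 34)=-1156 / 195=-5.93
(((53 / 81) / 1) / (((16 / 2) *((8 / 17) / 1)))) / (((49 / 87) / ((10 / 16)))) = 130645 / 677376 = 0.19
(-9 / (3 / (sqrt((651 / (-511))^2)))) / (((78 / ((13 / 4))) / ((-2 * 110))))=5115 / 146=35.03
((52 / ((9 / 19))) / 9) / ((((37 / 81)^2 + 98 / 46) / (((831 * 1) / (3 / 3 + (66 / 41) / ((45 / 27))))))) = 6030055935 / 2735564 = 2204.32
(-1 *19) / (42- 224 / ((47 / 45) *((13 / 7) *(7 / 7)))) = 11609 / 44898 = 0.26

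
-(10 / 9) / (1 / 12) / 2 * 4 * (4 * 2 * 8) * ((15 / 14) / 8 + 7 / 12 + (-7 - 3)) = 998080 / 63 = 15842.54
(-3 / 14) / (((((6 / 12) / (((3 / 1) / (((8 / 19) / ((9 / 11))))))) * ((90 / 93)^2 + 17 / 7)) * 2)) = -1478979 / 3984112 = -0.37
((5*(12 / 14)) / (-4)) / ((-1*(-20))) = -0.05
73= 73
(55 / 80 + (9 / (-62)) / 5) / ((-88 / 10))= -1633 / 21824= -0.07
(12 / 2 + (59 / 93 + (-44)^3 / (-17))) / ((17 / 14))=111056414 / 26877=4132.02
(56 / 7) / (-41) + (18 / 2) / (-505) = -4409 / 20705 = -0.21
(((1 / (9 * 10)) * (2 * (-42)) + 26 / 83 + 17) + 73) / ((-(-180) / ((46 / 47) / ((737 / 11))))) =1279697 / 176422725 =0.01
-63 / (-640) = 63 / 640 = 0.10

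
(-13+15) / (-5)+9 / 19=7 / 95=0.07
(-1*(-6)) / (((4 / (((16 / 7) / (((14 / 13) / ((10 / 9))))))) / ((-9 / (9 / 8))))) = -4160 / 147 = -28.30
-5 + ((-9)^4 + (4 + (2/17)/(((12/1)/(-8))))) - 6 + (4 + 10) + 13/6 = 223383/34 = 6570.09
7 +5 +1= 13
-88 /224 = -11 /28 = -0.39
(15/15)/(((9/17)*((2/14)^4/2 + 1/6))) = 40817/3606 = 11.32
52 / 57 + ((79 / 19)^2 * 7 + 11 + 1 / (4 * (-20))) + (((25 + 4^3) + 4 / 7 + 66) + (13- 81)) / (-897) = 24085027121 / 181337520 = 132.82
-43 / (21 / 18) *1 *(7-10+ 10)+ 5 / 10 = -515 / 2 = -257.50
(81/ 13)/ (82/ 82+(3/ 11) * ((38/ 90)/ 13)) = 13365/ 2164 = 6.18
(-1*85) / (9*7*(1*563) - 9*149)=-85 / 34128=-0.00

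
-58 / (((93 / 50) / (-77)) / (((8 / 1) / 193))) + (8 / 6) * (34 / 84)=100.07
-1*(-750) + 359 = 1109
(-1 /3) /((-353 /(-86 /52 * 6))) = -43 /4589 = -0.01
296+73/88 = 296.83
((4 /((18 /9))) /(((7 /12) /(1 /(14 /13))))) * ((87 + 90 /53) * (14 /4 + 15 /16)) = 13017069 /10388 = 1253.09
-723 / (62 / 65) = -46995 / 62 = -757.98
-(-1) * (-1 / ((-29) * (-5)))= -1 / 145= -0.01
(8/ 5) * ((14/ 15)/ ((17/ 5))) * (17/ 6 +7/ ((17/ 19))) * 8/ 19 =486976/ 247095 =1.97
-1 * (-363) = 363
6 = 6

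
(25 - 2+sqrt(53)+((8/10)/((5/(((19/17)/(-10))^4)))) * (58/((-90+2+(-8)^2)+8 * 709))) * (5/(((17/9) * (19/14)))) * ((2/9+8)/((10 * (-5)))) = -87814857349341031/11903726123750000 - 518 * sqrt(53)/1615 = -9.71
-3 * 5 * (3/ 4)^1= -11.25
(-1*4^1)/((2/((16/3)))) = -32/3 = -10.67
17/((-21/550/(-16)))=7123.81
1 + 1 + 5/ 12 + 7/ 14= 35/ 12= 2.92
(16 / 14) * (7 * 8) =64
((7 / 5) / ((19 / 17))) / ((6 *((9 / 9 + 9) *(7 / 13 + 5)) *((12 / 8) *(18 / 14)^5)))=26000429 / 36350564400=0.00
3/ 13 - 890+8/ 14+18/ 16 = -646517/ 728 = -888.07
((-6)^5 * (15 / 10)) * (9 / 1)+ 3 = -104973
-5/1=-5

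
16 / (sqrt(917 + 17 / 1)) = 8 * sqrt(934) / 467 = 0.52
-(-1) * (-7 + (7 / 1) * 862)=6027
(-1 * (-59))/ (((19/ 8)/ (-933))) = -440376/ 19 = -23177.68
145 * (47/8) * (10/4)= 34075/16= 2129.69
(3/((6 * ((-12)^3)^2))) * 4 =0.00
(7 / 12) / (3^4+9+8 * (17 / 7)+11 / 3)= 49 / 9500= 0.01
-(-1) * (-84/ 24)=-7/ 2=-3.50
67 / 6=11.17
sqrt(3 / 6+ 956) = 30.93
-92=-92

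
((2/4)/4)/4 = 1/32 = 0.03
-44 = -44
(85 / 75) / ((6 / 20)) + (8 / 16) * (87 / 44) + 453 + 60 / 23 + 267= 13249865 / 18216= 727.38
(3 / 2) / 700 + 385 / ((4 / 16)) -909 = 883403 / 1400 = 631.00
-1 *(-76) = 76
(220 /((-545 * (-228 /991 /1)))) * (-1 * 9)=-32703 /2071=-15.79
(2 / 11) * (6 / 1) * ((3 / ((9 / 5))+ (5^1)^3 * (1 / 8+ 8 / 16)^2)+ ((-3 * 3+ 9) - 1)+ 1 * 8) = 11039 / 176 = 62.72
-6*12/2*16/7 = -576/7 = -82.29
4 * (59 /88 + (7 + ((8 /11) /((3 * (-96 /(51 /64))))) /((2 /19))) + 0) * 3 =129277 /1408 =91.82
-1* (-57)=57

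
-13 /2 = -6.50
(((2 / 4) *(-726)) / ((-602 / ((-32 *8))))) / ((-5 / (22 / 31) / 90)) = 18399744 / 9331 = 1971.89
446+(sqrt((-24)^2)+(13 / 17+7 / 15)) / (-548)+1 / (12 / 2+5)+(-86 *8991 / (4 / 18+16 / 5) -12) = -110294009719 / 489090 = -225508.62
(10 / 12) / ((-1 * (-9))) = 5 / 54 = 0.09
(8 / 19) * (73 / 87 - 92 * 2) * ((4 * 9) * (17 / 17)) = -1529760 / 551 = -2776.33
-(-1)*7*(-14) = -98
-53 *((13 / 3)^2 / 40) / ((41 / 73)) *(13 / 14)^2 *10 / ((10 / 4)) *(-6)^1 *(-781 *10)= -86302459529 / 12054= -7159653.19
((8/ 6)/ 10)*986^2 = 1944392/ 15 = 129626.13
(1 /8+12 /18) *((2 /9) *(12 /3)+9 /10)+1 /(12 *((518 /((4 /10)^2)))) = 3961477 /2797200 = 1.42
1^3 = 1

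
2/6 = 1/3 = 0.33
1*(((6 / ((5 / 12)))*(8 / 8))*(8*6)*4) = 2764.80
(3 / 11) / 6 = 1 / 22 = 0.05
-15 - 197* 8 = -1591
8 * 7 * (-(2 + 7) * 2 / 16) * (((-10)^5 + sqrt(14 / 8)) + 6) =6299622-63 * sqrt(7) / 2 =6299538.66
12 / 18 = 2 / 3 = 0.67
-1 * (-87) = 87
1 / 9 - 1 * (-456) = 456.11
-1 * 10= -10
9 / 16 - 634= -10135 / 16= -633.44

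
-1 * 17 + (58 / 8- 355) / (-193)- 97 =-86617 / 772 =-112.20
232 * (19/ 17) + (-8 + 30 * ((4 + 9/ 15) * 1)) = 389.29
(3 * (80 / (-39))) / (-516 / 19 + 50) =-760 / 2821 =-0.27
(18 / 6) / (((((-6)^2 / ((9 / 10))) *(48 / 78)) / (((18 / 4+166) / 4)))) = 13299 / 2560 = 5.19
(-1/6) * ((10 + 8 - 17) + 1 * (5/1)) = -1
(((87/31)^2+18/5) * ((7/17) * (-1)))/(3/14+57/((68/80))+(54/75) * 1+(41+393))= -27020070/2870371499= -0.01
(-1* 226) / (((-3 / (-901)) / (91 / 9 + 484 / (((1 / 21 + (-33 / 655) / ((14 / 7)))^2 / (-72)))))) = 48331994237706336626 / 10278603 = 4702194864195.68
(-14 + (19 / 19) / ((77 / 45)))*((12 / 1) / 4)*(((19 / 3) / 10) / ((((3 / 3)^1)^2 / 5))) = -19627 / 154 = -127.45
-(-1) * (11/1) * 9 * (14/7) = 198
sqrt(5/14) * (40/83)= 20 * sqrt(70)/581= 0.29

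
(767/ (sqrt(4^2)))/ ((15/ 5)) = 767/ 12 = 63.92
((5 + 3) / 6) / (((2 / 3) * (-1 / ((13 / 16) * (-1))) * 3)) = 13 / 24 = 0.54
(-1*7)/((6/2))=-7/3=-2.33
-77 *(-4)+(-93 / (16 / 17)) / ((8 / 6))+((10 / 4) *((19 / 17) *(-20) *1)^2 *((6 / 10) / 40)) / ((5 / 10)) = 271.36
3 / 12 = 1 / 4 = 0.25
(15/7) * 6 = 12.86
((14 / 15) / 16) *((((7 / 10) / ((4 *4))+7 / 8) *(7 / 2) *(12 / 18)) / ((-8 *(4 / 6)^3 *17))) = -0.00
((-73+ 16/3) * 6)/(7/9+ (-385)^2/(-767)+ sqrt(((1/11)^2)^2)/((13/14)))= 24222627/11482853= 2.11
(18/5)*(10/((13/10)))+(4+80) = 1452/13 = 111.69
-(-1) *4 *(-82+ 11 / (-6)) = -1006 / 3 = -335.33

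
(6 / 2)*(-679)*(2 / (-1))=4074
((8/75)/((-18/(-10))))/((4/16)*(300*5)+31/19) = 38/241515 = 0.00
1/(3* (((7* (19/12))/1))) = 4/133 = 0.03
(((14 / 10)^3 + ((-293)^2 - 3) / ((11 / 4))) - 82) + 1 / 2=85629421 / 2750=31137.97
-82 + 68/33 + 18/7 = -17872/231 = -77.37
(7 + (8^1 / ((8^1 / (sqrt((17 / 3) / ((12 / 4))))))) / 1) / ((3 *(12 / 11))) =2.56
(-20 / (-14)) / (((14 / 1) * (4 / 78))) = 195 / 98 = 1.99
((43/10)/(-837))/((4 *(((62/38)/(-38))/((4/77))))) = 0.00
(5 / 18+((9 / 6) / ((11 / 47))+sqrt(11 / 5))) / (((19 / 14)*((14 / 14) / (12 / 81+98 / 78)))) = 6902*sqrt(55) / 33345+4569124 / 660231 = 8.46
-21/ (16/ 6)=-63/ 8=-7.88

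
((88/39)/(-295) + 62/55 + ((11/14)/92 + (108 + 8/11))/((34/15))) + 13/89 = 24286166790527/493246593840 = 49.24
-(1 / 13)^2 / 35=-1 / 5915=-0.00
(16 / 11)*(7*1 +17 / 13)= 1728 / 143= 12.08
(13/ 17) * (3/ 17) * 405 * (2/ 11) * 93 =2937870/ 3179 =924.15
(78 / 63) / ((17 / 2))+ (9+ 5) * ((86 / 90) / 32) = 48299 / 85680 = 0.56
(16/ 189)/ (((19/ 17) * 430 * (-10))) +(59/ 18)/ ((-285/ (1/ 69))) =-98179/ 532724850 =-0.00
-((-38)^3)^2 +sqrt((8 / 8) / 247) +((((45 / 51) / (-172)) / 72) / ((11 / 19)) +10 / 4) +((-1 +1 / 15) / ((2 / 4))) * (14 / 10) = -58106254715175127 / 19298400 +sqrt(247) / 247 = -3010936384.05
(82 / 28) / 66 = 41 / 924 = 0.04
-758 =-758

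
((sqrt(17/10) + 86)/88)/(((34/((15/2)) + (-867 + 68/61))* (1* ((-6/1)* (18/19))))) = 1159* sqrt(170)/4993636032 + 249185/1248409008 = 0.00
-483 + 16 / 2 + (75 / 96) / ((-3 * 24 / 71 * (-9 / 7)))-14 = -10127479 / 20736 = -488.40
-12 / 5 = -2.40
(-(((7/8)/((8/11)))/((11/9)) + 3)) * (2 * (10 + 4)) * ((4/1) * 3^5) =-433755/4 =-108438.75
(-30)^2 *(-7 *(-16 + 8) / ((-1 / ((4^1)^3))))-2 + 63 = -3225539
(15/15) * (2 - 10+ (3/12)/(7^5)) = -537823/67228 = -8.00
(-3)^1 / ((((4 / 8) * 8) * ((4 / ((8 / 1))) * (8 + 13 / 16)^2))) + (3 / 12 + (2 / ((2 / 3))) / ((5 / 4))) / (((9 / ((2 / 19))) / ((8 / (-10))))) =-416554 / 9443475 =-0.04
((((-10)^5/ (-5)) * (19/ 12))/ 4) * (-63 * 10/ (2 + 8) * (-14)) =6982500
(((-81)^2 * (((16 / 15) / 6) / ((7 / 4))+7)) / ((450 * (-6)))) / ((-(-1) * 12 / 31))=-624123 / 14000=-44.58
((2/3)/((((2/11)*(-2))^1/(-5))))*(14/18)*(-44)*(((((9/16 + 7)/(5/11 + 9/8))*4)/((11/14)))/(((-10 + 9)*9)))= 28696360/33777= 849.58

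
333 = 333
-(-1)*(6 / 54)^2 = 1 / 81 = 0.01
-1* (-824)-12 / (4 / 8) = 800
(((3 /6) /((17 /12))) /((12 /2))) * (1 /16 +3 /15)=0.02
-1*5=-5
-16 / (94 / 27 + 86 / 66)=-4752 / 1421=-3.34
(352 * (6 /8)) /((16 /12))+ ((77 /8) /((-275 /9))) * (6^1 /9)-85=11279 /100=112.79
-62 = -62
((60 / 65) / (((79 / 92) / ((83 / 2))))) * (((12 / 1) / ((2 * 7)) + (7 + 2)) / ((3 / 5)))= 5268840 / 7189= 732.90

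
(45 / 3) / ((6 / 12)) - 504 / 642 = 3126 / 107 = 29.21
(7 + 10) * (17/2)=289/2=144.50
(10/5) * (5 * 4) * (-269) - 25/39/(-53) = -22240895/2067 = -10759.99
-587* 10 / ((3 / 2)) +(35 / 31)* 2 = -363730 / 93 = -3911.08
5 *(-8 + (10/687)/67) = -1841110/46029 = -40.00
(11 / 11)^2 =1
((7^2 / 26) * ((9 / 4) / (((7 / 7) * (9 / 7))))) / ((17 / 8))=343 / 221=1.55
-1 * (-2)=2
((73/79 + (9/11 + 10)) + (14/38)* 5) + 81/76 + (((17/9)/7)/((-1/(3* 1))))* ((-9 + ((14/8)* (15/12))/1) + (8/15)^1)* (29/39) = 59812418381/3245402160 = 18.43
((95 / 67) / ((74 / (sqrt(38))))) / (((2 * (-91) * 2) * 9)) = -95 * sqrt(38) / 16242408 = -0.00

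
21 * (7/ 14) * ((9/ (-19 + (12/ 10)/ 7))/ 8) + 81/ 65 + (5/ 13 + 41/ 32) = 3131613/ 1370720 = 2.28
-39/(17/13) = -507/17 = -29.82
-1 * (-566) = 566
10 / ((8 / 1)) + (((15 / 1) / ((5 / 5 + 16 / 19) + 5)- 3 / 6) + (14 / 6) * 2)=7.61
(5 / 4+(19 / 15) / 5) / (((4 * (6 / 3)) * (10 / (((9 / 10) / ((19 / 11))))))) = 14883 / 1520000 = 0.01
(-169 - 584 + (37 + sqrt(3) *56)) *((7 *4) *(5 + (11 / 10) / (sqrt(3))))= -492576 / 5 + 7336 *sqrt(3) / 15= -97668.11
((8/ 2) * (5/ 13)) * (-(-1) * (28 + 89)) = 180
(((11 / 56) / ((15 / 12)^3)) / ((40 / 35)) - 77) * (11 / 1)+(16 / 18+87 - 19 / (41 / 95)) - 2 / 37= -1369091362 / 1706625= -802.22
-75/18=-25/6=-4.17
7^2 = 49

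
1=1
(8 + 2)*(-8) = -80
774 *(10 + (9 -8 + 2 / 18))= 8600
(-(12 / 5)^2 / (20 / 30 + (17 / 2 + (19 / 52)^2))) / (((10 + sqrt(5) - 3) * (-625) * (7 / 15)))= 876096 / 2593353125 - 876096 * sqrt(5) / 18153471875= 0.00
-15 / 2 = -7.50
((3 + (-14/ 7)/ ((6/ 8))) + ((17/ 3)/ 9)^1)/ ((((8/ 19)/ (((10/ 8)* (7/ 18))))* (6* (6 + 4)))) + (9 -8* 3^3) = -19313855/ 93312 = -206.98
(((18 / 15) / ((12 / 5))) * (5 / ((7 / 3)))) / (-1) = -1.07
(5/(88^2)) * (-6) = -0.00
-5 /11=-0.45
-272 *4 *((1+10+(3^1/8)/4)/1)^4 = -269999110625/16384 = -16479437.90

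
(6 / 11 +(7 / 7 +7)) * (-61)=-5734 / 11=-521.27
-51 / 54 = -0.94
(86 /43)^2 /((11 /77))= 28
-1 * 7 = -7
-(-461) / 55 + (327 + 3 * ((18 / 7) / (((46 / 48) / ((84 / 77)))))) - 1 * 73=271.16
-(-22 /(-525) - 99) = 51953 /525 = 98.96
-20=-20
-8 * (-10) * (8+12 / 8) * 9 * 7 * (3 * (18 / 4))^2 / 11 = 8726130 / 11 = 793284.55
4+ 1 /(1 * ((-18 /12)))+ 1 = 13 /3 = 4.33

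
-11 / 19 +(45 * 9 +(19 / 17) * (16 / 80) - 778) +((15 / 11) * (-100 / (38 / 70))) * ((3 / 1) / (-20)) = -5963284 / 17765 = -335.68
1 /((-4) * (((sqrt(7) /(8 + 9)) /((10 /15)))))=-17 * sqrt(7) /42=-1.07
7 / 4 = 1.75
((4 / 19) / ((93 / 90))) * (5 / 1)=600 / 589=1.02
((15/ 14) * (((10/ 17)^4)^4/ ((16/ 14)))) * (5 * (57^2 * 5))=761484375000000000000/ 48661191875666868481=15.65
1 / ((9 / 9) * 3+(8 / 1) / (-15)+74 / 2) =15 / 592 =0.03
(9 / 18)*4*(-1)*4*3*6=-144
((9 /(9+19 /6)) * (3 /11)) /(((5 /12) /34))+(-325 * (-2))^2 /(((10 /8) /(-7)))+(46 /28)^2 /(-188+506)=-592080090964577 /250246920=-2365983.53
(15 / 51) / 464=0.00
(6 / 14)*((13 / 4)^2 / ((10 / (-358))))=-162.06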